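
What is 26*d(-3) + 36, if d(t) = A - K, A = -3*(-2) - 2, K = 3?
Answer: 62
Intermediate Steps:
A = 4 (A = 6 - 2 = 4)
d(t) = 1 (d(t) = 4 - 1*3 = 4 - 3 = 1)
26*d(-3) + 36 = 26*1 + 36 = 26 + 36 = 62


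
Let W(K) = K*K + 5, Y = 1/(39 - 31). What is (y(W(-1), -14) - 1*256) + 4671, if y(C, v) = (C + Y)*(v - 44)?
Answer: 16239/4 ≈ 4059.8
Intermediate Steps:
Y = ⅛ (Y = 1/8 = ⅛ ≈ 0.12500)
W(K) = 5 + K² (W(K) = K² + 5 = 5 + K²)
y(C, v) = (-44 + v)*(⅛ + C) (y(C, v) = (C + ⅛)*(v - 44) = (⅛ + C)*(-44 + v) = (-44 + v)*(⅛ + C))
(y(W(-1), -14) - 1*256) + 4671 = ((-11/2 - 44*(5 + (-1)²) + (⅛)*(-14) + (5 + (-1)²)*(-14)) - 1*256) + 4671 = ((-11/2 - 44*(5 + 1) - 7/4 + (5 + 1)*(-14)) - 256) + 4671 = ((-11/2 - 44*6 - 7/4 + 6*(-14)) - 256) + 4671 = ((-11/2 - 264 - 7/4 - 84) - 256) + 4671 = (-1421/4 - 256) + 4671 = -2445/4 + 4671 = 16239/4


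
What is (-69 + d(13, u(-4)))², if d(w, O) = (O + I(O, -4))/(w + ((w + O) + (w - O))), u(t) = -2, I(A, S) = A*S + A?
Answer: 7219969/1521 ≈ 4746.9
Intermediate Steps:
I(A, S) = A + A*S
d(w, O) = -2*O/(3*w) (d(w, O) = (O + O*(1 - 4))/(w + ((w + O) + (w - O))) = (O + O*(-3))/(w + ((O + w) + (w - O))) = (O - 3*O)/(w + 2*w) = (-2*O)/((3*w)) = (-2*O)*(1/(3*w)) = -2*O/(3*w))
(-69 + d(13, u(-4)))² = (-69 - ⅔*(-2)/13)² = (-69 - ⅔*(-2)*1/13)² = (-69 + 4/39)² = (-2687/39)² = 7219969/1521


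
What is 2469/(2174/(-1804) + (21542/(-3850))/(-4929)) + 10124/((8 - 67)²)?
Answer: -6677473287951278/3260777330243 ≈ -2047.8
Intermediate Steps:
2469/(2174/(-1804) + (21542/(-3850))/(-4929)) + 10124/((8 - 67)²) = 2469/(2174*(-1/1804) + (21542*(-1/3850))*(-1/4929)) + 10124/((-59)²) = 2469/(-1087/902 - 10771/1925*(-1/4929)) + 10124/3481 = 2469/(-1087/902 + 10771/9488325) + 10124*(1/3481) = 2469/(-936735803/778042650) + 10124/3481 = 2469*(-778042650/936735803) + 10124/3481 = -1920987302850/936735803 + 10124/3481 = -6677473287951278/3260777330243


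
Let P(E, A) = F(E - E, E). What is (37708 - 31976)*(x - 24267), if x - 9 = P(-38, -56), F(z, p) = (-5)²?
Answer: -138903556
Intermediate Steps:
F(z, p) = 25
P(E, A) = 25
x = 34 (x = 9 + 25 = 34)
(37708 - 31976)*(x - 24267) = (37708 - 31976)*(34 - 24267) = 5732*(-24233) = -138903556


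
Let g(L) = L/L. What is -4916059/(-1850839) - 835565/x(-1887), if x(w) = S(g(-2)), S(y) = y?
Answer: -1546491372976/1850839 ≈ -8.3556e+5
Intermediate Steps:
g(L) = 1
x(w) = 1
-4916059/(-1850839) - 835565/x(-1887) = -4916059/(-1850839) - 835565/1 = -4916059*(-1/1850839) - 835565*1 = 4916059/1850839 - 835565 = -1546491372976/1850839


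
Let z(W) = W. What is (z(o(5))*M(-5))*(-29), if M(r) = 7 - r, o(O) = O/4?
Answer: -435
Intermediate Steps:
o(O) = O/4 (o(O) = O*(¼) = O/4)
(z(o(5))*M(-5))*(-29) = (((¼)*5)*(7 - 1*(-5)))*(-29) = (5*(7 + 5)/4)*(-29) = ((5/4)*12)*(-29) = 15*(-29) = -435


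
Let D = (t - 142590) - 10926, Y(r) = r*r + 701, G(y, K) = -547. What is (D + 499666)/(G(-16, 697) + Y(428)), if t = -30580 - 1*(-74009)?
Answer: 389579/183338 ≈ 2.1249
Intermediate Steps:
t = 43429 (t = -30580 + 74009 = 43429)
Y(r) = 701 + r² (Y(r) = r² + 701 = 701 + r²)
D = -110087 (D = (43429 - 142590) - 10926 = -99161 - 10926 = -110087)
(D + 499666)/(G(-16, 697) + Y(428)) = (-110087 + 499666)/(-547 + (701 + 428²)) = 389579/(-547 + (701 + 183184)) = 389579/(-547 + 183885) = 389579/183338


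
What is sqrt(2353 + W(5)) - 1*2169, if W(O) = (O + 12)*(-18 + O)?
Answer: -2169 + 2*sqrt(533) ≈ -2122.8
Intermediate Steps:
W(O) = (-18 + O)*(12 + O) (W(O) = (12 + O)*(-18 + O) = (-18 + O)*(12 + O))
sqrt(2353 + W(5)) - 1*2169 = sqrt(2353 + (-216 + 5**2 - 6*5)) - 1*2169 = sqrt(2353 + (-216 + 25 - 30)) - 2169 = sqrt(2353 - 221) - 2169 = sqrt(2132) - 2169 = 2*sqrt(533) - 2169 = -2169 + 2*sqrt(533)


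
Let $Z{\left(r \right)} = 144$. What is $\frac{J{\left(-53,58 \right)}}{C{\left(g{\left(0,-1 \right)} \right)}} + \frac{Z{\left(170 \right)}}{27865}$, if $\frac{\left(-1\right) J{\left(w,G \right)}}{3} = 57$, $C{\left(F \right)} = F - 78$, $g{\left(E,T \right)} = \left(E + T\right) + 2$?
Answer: $\frac{4776003}{2145605} \approx 2.2259$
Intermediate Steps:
$g{\left(E,T \right)} = 2 + E + T$
$C{\left(F \right)} = -78 + F$
$J{\left(w,G \right)} = -171$ ($J{\left(w,G \right)} = \left(-3\right) 57 = -171$)
$\frac{J{\left(-53,58 \right)}}{C{\left(g{\left(0,-1 \right)} \right)}} + \frac{Z{\left(170 \right)}}{27865} = - \frac{171}{-78 + \left(2 + 0 - 1\right)} + \frac{144}{27865} = - \frac{171}{-78 + 1} + 144 \cdot \frac{1}{27865} = - \frac{171}{-77} + \frac{144}{27865} = \left(-171\right) \left(- \frac{1}{77}\right) + \frac{144}{27865} = \frac{171}{77} + \frac{144}{27865} = \frac{4776003}{2145605}$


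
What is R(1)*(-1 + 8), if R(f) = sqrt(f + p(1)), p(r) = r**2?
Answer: 7*sqrt(2) ≈ 9.8995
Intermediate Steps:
R(f) = sqrt(1 + f) (R(f) = sqrt(f + 1**2) = sqrt(f + 1) = sqrt(1 + f))
R(1)*(-1 + 8) = sqrt(1 + 1)*(-1 + 8) = sqrt(2)*7 = 7*sqrt(2)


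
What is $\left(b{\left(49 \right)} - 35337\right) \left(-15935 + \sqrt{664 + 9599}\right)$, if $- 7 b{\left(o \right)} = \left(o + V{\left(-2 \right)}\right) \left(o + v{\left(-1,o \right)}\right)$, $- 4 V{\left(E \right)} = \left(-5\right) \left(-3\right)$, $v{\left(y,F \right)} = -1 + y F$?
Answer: $\frac{15763778425}{28} - \frac{989255 \sqrt{10263}}{28} \approx 5.5941 \cdot 10^{8}$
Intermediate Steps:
$v{\left(y,F \right)} = -1 + F y$
$V{\left(E \right)} = - \frac{15}{4}$ ($V{\left(E \right)} = - \frac{\left(-5\right) \left(-3\right)}{4} = \left(- \frac{1}{4}\right) 15 = - \frac{15}{4}$)
$b{\left(o \right)} = - \frac{15}{28} + \frac{o}{7}$ ($b{\left(o \right)} = - \frac{\left(o - \frac{15}{4}\right) \left(o + \left(-1 + o \left(-1\right)\right)\right)}{7} = - \frac{\left(- \frac{15}{4} + o\right) \left(o - \left(1 + o\right)\right)}{7} = - \frac{\left(- \frac{15}{4} + o\right) \left(-1\right)}{7} = - \frac{\frac{15}{4} - o}{7} = - \frac{15}{28} + \frac{o}{7}$)
$\left(b{\left(49 \right)} - 35337\right) \left(-15935 + \sqrt{664 + 9599}\right) = \left(\left(- \frac{15}{28} + \frac{1}{7} \cdot 49\right) - 35337\right) \left(-15935 + \sqrt{664 + 9599}\right) = \left(\left(- \frac{15}{28} + 7\right) - 35337\right) \left(-15935 + \sqrt{10263}\right) = \left(\frac{181}{28} - 35337\right) \left(-15935 + \sqrt{10263}\right) = - \frac{989255 \left(-15935 + \sqrt{10263}\right)}{28} = \frac{15763778425}{28} - \frac{989255 \sqrt{10263}}{28}$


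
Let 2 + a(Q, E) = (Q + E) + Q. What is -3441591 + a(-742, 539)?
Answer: -3442538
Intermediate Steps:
a(Q, E) = -2 + E + 2*Q (a(Q, E) = -2 + ((Q + E) + Q) = -2 + ((E + Q) + Q) = -2 + (E + 2*Q) = -2 + E + 2*Q)
-3441591 + a(-742, 539) = -3441591 + (-2 + 539 + 2*(-742)) = -3441591 + (-2 + 539 - 1484) = -3441591 - 947 = -3442538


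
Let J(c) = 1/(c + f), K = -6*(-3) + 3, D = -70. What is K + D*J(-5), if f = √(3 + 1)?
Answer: 133/3 ≈ 44.333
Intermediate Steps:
f = 2 (f = √4 = 2)
K = 21 (K = 18 + 3 = 21)
J(c) = 1/(2 + c) (J(c) = 1/(c + 2) = 1/(2 + c))
K + D*J(-5) = 21 - 70/(2 - 5) = 21 - 70/(-3) = 21 - 70*(-⅓) = 21 + 70/3 = 133/3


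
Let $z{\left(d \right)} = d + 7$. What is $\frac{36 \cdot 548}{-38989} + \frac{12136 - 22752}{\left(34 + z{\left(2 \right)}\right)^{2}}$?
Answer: $- \frac{450384296}{72090661} \approx -6.2475$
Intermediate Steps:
$z{\left(d \right)} = 7 + d$
$\frac{36 \cdot 548}{-38989} + \frac{12136 - 22752}{\left(34 + z{\left(2 \right)}\right)^{2}} = \frac{36 \cdot 548}{-38989} + \frac{12136 - 22752}{\left(34 + \left(7 + 2\right)\right)^{2}} = 19728 \left(- \frac{1}{38989}\right) + \frac{12136 - 22752}{\left(34 + 9\right)^{2}} = - \frac{19728}{38989} - \frac{10616}{43^{2}} = - \frac{19728}{38989} - \frac{10616}{1849} = - \frac{450384296}{72090661}$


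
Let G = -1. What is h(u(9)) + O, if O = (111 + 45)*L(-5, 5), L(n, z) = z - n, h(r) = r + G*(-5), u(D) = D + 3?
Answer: 1577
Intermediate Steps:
u(D) = 3 + D
h(r) = 5 + r (h(r) = r - 1*(-5) = r + 5 = 5 + r)
O = 1560 (O = (111 + 45)*(5 - 1*(-5)) = 156*(5 + 5) = 156*10 = 1560)
h(u(9)) + O = (5 + (3 + 9)) + 1560 = (5 + 12) + 1560 = 17 + 1560 = 1577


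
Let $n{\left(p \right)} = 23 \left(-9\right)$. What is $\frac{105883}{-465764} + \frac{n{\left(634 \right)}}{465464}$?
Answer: $- \frac{12345284465}{54199093624} \approx -0.22778$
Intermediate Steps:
$n{\left(p \right)} = -207$
$\frac{105883}{-465764} + \frac{n{\left(634 \right)}}{465464} = \frac{105883}{-465764} - \frac{207}{465464} = 105883 \left(- \frac{1}{465764}\right) - \frac{207}{465464} = - \frac{105883}{465764} - \frac{207}{465464} = - \frac{12345284465}{54199093624}$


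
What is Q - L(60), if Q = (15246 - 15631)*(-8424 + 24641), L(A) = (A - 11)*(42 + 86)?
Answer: -6249817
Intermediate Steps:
L(A) = -1408 + 128*A (L(A) = (-11 + A)*128 = -1408 + 128*A)
Q = -6243545 (Q = -385*16217 = -6243545)
Q - L(60) = -6243545 - (-1408 + 128*60) = -6243545 - (-1408 + 7680) = -6243545 - 1*6272 = -6243545 - 6272 = -6249817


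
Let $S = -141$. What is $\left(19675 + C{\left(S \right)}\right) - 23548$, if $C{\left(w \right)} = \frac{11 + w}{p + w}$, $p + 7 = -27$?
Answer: $- \frac{135529}{35} \approx -3872.3$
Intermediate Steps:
$p = -34$ ($p = -7 - 27 = -34$)
$C{\left(w \right)} = \frac{11 + w}{-34 + w}$
$\left(19675 + C{\left(S \right)}\right) - 23548 = \left(19675 + \frac{11 - 141}{-34 - 141}\right) - 23548 = \left(19675 + \frac{1}{-175} \left(-130\right)\right) - 23548 = \left(19675 - - \frac{26}{35}\right) - 23548 = \left(19675 + \frac{26}{35}\right) - 23548 = \frac{688651}{35} - 23548 = - \frac{135529}{35}$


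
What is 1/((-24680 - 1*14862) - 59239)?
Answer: -1/98781 ≈ -1.0123e-5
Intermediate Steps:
1/((-24680 - 1*14862) - 59239) = 1/((-24680 - 14862) - 59239) = 1/(-39542 - 59239) = 1/(-98781) = -1/98781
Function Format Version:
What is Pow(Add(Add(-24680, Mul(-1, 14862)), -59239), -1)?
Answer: Rational(-1, 98781) ≈ -1.0123e-5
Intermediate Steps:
Pow(Add(Add(-24680, Mul(-1, 14862)), -59239), -1) = Pow(Add(Add(-24680, -14862), -59239), -1) = Pow(Add(-39542, -59239), -1) = Pow(-98781, -1) = Rational(-1, 98781)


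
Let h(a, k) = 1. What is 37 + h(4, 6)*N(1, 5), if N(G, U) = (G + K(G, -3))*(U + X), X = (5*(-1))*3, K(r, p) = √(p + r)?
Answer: 27 - 10*I*√2 ≈ 27.0 - 14.142*I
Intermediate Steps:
X = -15 (X = -5*3 = -15)
N(G, U) = (-15 + U)*(G + √(-3 + G)) (N(G, U) = (G + √(-3 + G))*(U - 15) = (G + √(-3 + G))*(-15 + U) = (-15 + U)*(G + √(-3 + G)))
37 + h(4, 6)*N(1, 5) = 37 + 1*(-15*1 - 15*√(-3 + 1) + 1*5 + 5*√(-3 + 1)) = 37 + 1*(-15 - 15*I*√2 + 5 + 5*√(-2)) = 37 + 1*(-15 - 15*I*√2 + 5 + 5*(I*√2)) = 37 + 1*(-15 - 15*I*√2 + 5 + 5*I*√2) = 37 + 1*(-10 - 10*I*√2) = 37 + (-10 - 10*I*√2) = 27 - 10*I*√2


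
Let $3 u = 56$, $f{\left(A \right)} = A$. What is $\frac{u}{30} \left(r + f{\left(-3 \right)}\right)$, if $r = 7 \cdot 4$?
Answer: $\frac{140}{9} \approx 15.556$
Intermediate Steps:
$r = 28$
$u = \frac{56}{3}$ ($u = \frac{1}{3} \cdot 56 = \frac{56}{3} \approx 18.667$)
$\frac{u}{30} \left(r + f{\left(-3 \right)}\right) = \frac{56}{3 \cdot 30} \left(28 - 3\right) = \frac{56}{3} \cdot \frac{1}{30} \cdot 25 = \frac{28}{45} \cdot 25 = \frac{140}{9}$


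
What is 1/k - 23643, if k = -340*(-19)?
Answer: -152733779/6460 ≈ -23643.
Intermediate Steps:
k = 6460
1/k - 23643 = 1/6460 - 23643 = -152733779/6460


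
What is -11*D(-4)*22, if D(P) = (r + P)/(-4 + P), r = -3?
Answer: -847/4 ≈ -211.75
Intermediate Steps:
D(P) = (-3 + P)/(-4 + P)
-11*D(-4)*22 = -11*(-3 - 4)/(-4 - 4)*22 = -11*(-7)/(-8)*22 = -(-11)*(-7)/8*22 = -11*7/8*22 = -77/8*22 = -847/4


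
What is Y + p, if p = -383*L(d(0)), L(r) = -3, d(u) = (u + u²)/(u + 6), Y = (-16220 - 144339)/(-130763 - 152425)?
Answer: 325543571/283188 ≈ 1149.6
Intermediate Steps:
Y = 160559/283188 (Y = -160559/(-283188) = -160559*(-1/283188) = 160559/283188 ≈ 0.56697)
d(u) = (u + u²)/(6 + u)
p = 1149 (p = -383*(-3) = 1149)
Y + p = 160559/283188 + 1149 = 325543571/283188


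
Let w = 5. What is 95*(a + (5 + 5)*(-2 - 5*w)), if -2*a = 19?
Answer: -53105/2 ≈ -26553.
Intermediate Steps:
a = -19/2 (a = -1/2*19 = -19/2 ≈ -9.5000)
95*(a + (5 + 5)*(-2 - 5*w)) = 95*(-19/2 + (5 + 5)*(-2 - 5*5)) = 95*(-19/2 + 10*(-2 - 25)) = 95*(-19/2 + 10*(-27)) = 95*(-19/2 - 270) = 95*(-559/2) = -53105/2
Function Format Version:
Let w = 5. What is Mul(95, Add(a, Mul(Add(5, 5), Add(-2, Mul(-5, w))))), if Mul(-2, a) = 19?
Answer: Rational(-53105, 2) ≈ -26553.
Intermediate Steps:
a = Rational(-19, 2) (a = Mul(Rational(-1, 2), 19) = Rational(-19, 2) ≈ -9.5000)
Mul(95, Add(a, Mul(Add(5, 5), Add(-2, Mul(-5, w))))) = Mul(95, Add(Rational(-19, 2), Mul(Add(5, 5), Add(-2, Mul(-5, 5))))) = Mul(95, Add(Rational(-19, 2), Mul(10, Add(-2, -25)))) = Mul(95, Add(Rational(-19, 2), Mul(10, -27))) = Mul(95, Add(Rational(-19, 2), -270)) = Mul(95, Rational(-559, 2)) = Rational(-53105, 2)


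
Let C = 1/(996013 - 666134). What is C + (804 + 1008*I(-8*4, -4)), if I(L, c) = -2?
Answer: -399813347/329879 ≈ -1212.0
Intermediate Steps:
C = 1/329879 ≈ 3.0314e-6
C + (804 + 1008*I(-8*4, -4)) = 1/329879 + (804 + 1008*(-2)) = 1/329879 + (804 - 2016) = 1/329879 - 1212 = -399813347/329879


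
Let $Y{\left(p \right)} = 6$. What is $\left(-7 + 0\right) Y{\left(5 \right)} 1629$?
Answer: $-68418$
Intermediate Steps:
$\left(-7 + 0\right) Y{\left(5 \right)} 1629 = \left(-7 + 0\right) 6 \cdot 1629 = \left(-7\right) 6 \cdot 1629 = \left(-42\right) 1629 = -68418$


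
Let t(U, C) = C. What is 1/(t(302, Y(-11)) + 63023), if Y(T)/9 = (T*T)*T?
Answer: 1/51044 ≈ 1.9591e-5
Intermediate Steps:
Y(T) = 9*T**3 (Y(T) = 9*((T*T)*T) = 9*(T**2*T) = 9*T**3)
1/(t(302, Y(-11)) + 63023) = 1/(9*(-11)**3 + 63023) = 1/(9*(-1331) + 63023) = 1/(-11979 + 63023) = 1/51044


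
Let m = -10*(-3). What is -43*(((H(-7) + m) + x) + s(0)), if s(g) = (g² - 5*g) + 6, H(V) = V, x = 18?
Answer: -2021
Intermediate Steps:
m = 30
s(g) = 6 + g² - 5*g
-43*(((H(-7) + m) + x) + s(0)) = -43*(((-7 + 30) + 18) + (6 + 0² - 5*0)) = -43*((23 + 18) + (6 + 0 + 0)) = -43*(41 + 6) = -43*47 = -2021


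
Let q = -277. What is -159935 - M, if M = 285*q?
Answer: -80990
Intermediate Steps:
M = -78945 (M = 285*(-277) = -78945)
-159935 - M = -159935 - 1*(-78945) = -159935 + 78945 = -80990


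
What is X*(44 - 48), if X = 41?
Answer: -164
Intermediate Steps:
X*(44 - 48) = 41*(44 - 48) = 41*(-4) = -164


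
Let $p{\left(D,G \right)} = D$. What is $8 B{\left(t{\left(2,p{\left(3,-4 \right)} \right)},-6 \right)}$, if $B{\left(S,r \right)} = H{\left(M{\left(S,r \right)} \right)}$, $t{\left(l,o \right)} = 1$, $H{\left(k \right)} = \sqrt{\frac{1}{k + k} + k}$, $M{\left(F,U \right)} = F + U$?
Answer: $\frac{4 i \sqrt{510}}{5} \approx 18.067 i$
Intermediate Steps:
$H{\left(k \right)} = \sqrt{k + \frac{1}{2 k}}$ ($H{\left(k \right)} = \sqrt{\frac{1}{2 k} + k} = \sqrt{k + \frac{1}{2 k}}$)
$B{\left(S,r \right)} = \frac{\sqrt{\frac{2}{S + r} + 4 S + 4 r}}{2}$ ($B{\left(S,r \right)} = \frac{\sqrt{\frac{2}{S + r} + 4 \left(S + r\right)}}{2} = \frac{\sqrt{\frac{2}{S + r} + \left(4 S + 4 r\right)}}{2} = \frac{\sqrt{\frac{2}{S + r} + 4 S + 4 r}}{2}$)
$8 B{\left(t{\left(2,p{\left(3,-4 \right)} \right)},-6 \right)} = 8 \frac{\sqrt{\frac{2}{1 - 6} + 4 \cdot 1 + 4 \left(-6\right)}}{2} = 8 \frac{\sqrt{\frac{2}{-5} + 4 - 24}}{2} = 8 \frac{\sqrt{2 \left(- \frac{1}{5}\right) + 4 - 24}}{2} = 8 \frac{\sqrt{- \frac{2}{5} + 4 - 24}}{2} = 8 \frac{\sqrt{- \frac{102}{5}}}{2} = 8 \frac{\frac{1}{5} i \sqrt{510}}{2} = 8 \frac{i \sqrt{510}}{10} = \frac{4 i \sqrt{510}}{5}$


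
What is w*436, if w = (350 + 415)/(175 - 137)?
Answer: 166770/19 ≈ 8777.4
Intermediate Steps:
w = 765/38 ≈ 20.132
w*436 = (765/38)*436 = 166770/19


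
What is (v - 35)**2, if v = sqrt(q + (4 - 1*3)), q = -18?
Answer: (35 - I*sqrt(17))**2 ≈ 1208.0 - 288.62*I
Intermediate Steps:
v = I*sqrt(17) (v = sqrt(-18 + (4 - 1*3)) = sqrt(-18 + (4 - 3)) = sqrt(-18 + 1) = sqrt(-17) = I*sqrt(17) ≈ 4.1231*I)
(v - 35)**2 = (I*sqrt(17) - 35)**2 = (-35 + I*sqrt(17))**2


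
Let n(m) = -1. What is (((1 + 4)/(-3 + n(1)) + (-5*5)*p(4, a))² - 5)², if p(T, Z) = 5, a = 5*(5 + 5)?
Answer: 64996953025/256 ≈ 2.5389e+8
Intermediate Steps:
a = 50 (a = 5*10 = 50)
(((1 + 4)/(-3 + n(1)) + (-5*5)*p(4, a))² - 5)² = (((1 + 4)/(-3 - 1) - 5*5*5)² - 5)² = ((5/(-4) - 25*5)² - 5)² = ((5*(-¼) - 125)² - 5)² = ((-5/4 - 125)² - 5)² = ((-505/4)² - 5)² = (255025/16 - 5)² = (254945/16)² = 64996953025/256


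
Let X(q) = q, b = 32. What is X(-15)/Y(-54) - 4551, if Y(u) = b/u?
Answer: -72411/16 ≈ -4525.7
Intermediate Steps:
Y(u) = 32/u
X(-15)/Y(-54) - 4551 = -15/(32/(-54)) - 4551 = -15/(32*(-1/54)) - 4551 = -15/(-16/27) - 4551 = -15*(-27/16) - 4551 = 405/16 - 4551 = -72411/16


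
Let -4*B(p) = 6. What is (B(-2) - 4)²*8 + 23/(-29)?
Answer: 6995/29 ≈ 241.21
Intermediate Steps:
B(p) = -3/2 (B(p) = -¼*6 = -3/2)
(B(-2) - 4)²*8 + 23/(-29) = (-3/2 - 4)²*8 + 23/(-29) = (-11/2)²*8 + 23*(-1/29) = (121/4)*8 - 23/29 = 242 - 23/29 = 6995/29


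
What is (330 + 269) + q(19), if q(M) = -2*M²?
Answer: -123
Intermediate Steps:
(330 + 269) + q(19) = (330 + 269) - 2*19² = 599 - 2*361 = 599 - 722 = -123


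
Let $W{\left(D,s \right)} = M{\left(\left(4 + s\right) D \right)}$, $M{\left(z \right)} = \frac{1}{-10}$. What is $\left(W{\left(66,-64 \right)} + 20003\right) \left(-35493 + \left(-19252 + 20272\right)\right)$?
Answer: $- \frac{6895599717}{10} \approx -6.8956 \cdot 10^{8}$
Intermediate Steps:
$M{\left(z \right)} = - \frac{1}{10}$
$W{\left(D,s \right)} = - \frac{1}{10}$
$\left(W{\left(66,-64 \right)} + 20003\right) \left(-35493 + \left(-19252 + 20272\right)\right) = \left(- \frac{1}{10} + 20003\right) \left(-35493 + \left(-19252 + 20272\right)\right) = \frac{200029 \left(-35493 + 1020\right)}{10} = \frac{200029}{10} \left(-34473\right) = - \frac{6895599717}{10}$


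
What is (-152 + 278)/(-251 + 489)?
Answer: 9/17 ≈ 0.52941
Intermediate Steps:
(-152 + 278)/(-251 + 489) = 126/238 = 126*(1/238) = 9/17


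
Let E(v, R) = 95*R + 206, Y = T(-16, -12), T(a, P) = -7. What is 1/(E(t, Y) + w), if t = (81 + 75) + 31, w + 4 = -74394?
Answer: -1/74857 ≈ -1.3359e-5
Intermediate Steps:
Y = -7
w = -74398 (w = -4 - 74394 = -74398)
t = 187 (t = 156 + 31 = 187)
E(v, R) = 206 + 95*R
1/(E(t, Y) + w) = 1/((206 + 95*(-7)) - 74398) = 1/((206 - 665) - 74398) = 1/(-459 - 74398) = 1/(-74857) = -1/74857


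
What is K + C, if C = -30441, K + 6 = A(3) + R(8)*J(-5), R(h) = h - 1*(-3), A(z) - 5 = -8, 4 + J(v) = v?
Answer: -30549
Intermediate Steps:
J(v) = -4 + v
A(z) = -3 (A(z) = 5 - 8 = -3)
R(h) = 3 + h (R(h) = h + 3 = 3 + h)
K = -108 (K = -6 + (-3 + (3 + 8)*(-4 - 5)) = -6 + (-3 + 11*(-9)) = -6 + (-3 - 99) = -6 - 102 = -108)
K + C = -108 - 30441 = -30549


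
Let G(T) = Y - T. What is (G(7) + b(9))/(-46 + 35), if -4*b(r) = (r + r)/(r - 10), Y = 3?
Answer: -1/22 ≈ -0.045455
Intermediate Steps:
G(T) = 3 - T
b(r) = -r/(2*(-10 + r)) (b(r) = -(r + r)/(4*(r - 10)) = -2*r/(4*(-10 + r)) = -r/(2*(-10 + r)))
(G(7) + b(9))/(-46 + 35) = ((3 - 1*7) - 1*9/(-20 + 2*9))/(-46 + 35) = ((3 - 7) - 1*9/(-20 + 18))/(-11) = (-4 - 1*9/(-2))*(-1/11) = (-4 - 1*9*(-½))*(-1/11) = (-4 + 9/2)*(-1/11) = (½)*(-1/11) = -1/22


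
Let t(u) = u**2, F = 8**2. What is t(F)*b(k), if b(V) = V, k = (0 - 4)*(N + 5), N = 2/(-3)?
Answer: -212992/3 ≈ -70997.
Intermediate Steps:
N = -2/3 (N = 2*(-1/3) = -2/3 ≈ -0.66667)
k = -52/3 (k = (0 - 4)*(-2/3 + 5) = -4*13/3 = -52/3 ≈ -17.333)
F = 64
t(F)*b(k) = 64**2*(-52/3) = 4096*(-52/3) = -212992/3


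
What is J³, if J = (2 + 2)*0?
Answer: 0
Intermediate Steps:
J = 0 (J = 4*0 = 0)
J³ = 0³ = 0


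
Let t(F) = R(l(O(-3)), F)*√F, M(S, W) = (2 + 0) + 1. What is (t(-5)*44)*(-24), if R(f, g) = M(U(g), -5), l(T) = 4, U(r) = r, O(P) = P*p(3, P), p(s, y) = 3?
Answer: -3168*I*√5 ≈ -7083.9*I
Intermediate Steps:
O(P) = 3*P (O(P) = P*3 = 3*P)
M(S, W) = 3 (M(S, W) = 2 + 1 = 3)
R(f, g) = 3
t(F) = 3*√F
(t(-5)*44)*(-24) = ((3*√(-5))*44)*(-24) = ((3*(I*√5))*44)*(-24) = ((3*I*√5)*44)*(-24) = (132*I*√5)*(-24) = -3168*I*√5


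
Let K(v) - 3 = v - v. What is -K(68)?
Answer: -3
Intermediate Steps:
K(v) = 3 (K(v) = 3 + (v - v) = 3 + 0 = 3)
-K(68) = -1*3 = -3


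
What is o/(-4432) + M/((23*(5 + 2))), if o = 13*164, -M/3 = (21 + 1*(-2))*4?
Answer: -338437/178388 ≈ -1.8972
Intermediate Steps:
M = -228 (M = -3*(21 + 1*(-2))*4 = -3*(21 - 2)*4 = -57*4 = -3*76 = -228)
o = 2132
o/(-4432) + M/((23*(5 + 2))) = 2132/(-4432) - 228*1/(23*(5 + 2)) = 2132*(-1/4432) - 228/(23*7) = -533/1108 - 228/161 = -338437/178388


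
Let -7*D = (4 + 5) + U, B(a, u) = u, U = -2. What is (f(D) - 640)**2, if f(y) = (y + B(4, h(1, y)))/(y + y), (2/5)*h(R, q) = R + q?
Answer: 1635841/4 ≈ 4.0896e+5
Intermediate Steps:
h(R, q) = 5*R/2 + 5*q/2 (h(R, q) = 5*(R + q)/2 = 5*R/2 + 5*q/2)
D = -1 (D = -((4 + 5) - 2)/7 = -(9 - 2)/7 = -1/7*7 = -1)
f(y) = (5/2 + 7*y/2)/(2*y) (f(y) = (y + ((5/2)*1 + 5*y/2))/(y + y) = (y + (5/2 + 5*y/2))/((2*y)) = (5/2 + 7*y/2)*(1/(2*y)) = (5/2 + 7*y/2)/(2*y))
(f(D) - 640)**2 = ((1/4)*(5 + 7*(-1))/(-1) - 640)**2 = ((1/4)*(-1)*(5 - 7) - 640)**2 = ((1/4)*(-1)*(-2) - 640)**2 = (1/2 - 640)**2 = (-1279/2)**2 = 1635841/4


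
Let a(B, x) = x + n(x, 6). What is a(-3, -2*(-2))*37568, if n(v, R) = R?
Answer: 375680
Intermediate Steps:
a(B, x) = 6 + x (a(B, x) = x + 6 = 6 + x)
a(-3, -2*(-2))*37568 = (6 - 2*(-2))*37568 = (6 + 4)*37568 = 10*37568 = 375680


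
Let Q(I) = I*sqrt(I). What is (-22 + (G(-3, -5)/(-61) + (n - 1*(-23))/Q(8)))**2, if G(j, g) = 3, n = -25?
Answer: 231558921/476288 + 1345*sqrt(2)/488 ≈ 490.07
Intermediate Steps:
Q(I) = I**(3/2)
(-22 + (G(-3, -5)/(-61) + (n - 1*(-23))/Q(8)))**2 = (-22 + (3/(-61) + (-25 - 1*(-23))/(8**(3/2))))**2 = (-22 + (3*(-1/61) + (-25 + 23)/((16*sqrt(2)))))**2 = (-22 + (-3/61 - sqrt(2)/16))**2 = (-1345/61 - sqrt(2)/16)**2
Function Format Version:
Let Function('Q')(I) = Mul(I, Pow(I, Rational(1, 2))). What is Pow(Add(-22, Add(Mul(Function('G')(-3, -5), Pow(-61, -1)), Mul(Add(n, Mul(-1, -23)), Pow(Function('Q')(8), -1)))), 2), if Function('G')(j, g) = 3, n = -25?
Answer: Add(Rational(231558921, 476288), Mul(Rational(1345, 488), Pow(2, Rational(1, 2)))) ≈ 490.07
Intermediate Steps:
Function('Q')(I) = Pow(I, Rational(3, 2))
Pow(Add(-22, Add(Mul(Function('G')(-3, -5), Pow(-61, -1)), Mul(Add(n, Mul(-1, -23)), Pow(Function('Q')(8), -1)))), 2) = Pow(Add(-22, Add(Mul(3, Pow(-61, -1)), Mul(Add(-25, Mul(-1, -23)), Pow(Pow(8, Rational(3, 2)), -1)))), 2) = Pow(Add(-22, Add(Mul(3, Rational(-1, 61)), Mul(Add(-25, 23), Pow(Mul(16, Pow(2, Rational(1, 2))), -1)))), 2) = Pow(Add(-22, Add(Rational(-3, 61), Mul(-2, Mul(Rational(1, 32), Pow(2, Rational(1, 2)))))), 2) = Pow(Add(-22, Add(Rational(-3, 61), Mul(Rational(-1, 16), Pow(2, Rational(1, 2))))), 2) = Pow(Add(Rational(-1345, 61), Mul(Rational(-1, 16), Pow(2, Rational(1, 2)))), 2)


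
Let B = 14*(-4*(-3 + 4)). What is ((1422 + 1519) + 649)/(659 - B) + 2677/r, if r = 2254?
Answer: 2001183/322322 ≈ 6.2086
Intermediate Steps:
B = -56 (B = 14*(-4*1) = 14*(-4) = -56)
((1422 + 1519) + 649)/(659 - B) + 2677/r = ((1422 + 1519) + 649)/(659 - 1*(-56)) + 2677/2254 = (2941 + 649)/(659 + 56) + 2677*(1/2254) = 3590/715 + 2677/2254 = 3590*(1/715) + 2677/2254 = 718/143 + 2677/2254 = 2001183/322322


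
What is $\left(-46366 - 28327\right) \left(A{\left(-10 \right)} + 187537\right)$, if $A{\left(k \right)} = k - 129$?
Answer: $-13997318814$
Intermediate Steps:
$A{\left(k \right)} = -129 + k$ ($A{\left(k \right)} = k - 129 = -129 + k$)
$\left(-46366 - 28327\right) \left(A{\left(-10 \right)} + 187537\right) = \left(-46366 - 28327\right) \left(\left(-129 - 10\right) + 187537\right) = - 74693 \left(-139 + 187537\right) = \left(-74693\right) 187398 = -13997318814$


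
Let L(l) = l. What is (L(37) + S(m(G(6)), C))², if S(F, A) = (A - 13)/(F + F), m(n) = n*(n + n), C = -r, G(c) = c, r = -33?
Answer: 1787569/1296 ≈ 1379.3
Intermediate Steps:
C = 33 (C = -1*(-33) = 33)
m(n) = 2*n² (m(n) = n*(2*n) = 2*n²)
S(F, A) = (-13 + A)/(2*F) (S(F, A) = (-13 + A)/((2*F)) = (-13 + A)*(1/(2*F)) = (-13 + A)/(2*F))
(L(37) + S(m(G(6)), C))² = (37 + (-13 + 33)/(2*((2*6²))))² = (37 + (½)*20/(2*36))² = (37 + (½)*20/72)² = (37 + (½)*(1/72)*20)² = (37 + 5/36)² = (1337/36)² = 1787569/1296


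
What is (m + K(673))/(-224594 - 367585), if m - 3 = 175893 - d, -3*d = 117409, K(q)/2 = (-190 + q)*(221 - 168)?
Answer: -798691/1776537 ≈ -0.44958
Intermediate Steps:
K(q) = -20140 + 106*q (K(q) = 2*((-190 + q)*(221 - 168)) = 2*((-190 + q)*53) = 2*(-10070 + 53*q) = -20140 + 106*q)
d = -117409/3 (d = -⅓*117409 = -117409/3 ≈ -39136.)
m = 645097/3 (m = 3 + (175893 - 1*(-117409/3)) = 3 + (175893 + 117409/3) = 3 + 645088/3 = 645097/3 ≈ 2.1503e+5)
(m + K(673))/(-224594 - 367585) = (645097/3 + (-20140 + 106*673))/(-224594 - 367585) = (645097/3 + (-20140 + 71338))/(-592179) = (645097/3 + 51198)*(-1/592179) = (798691/3)*(-1/592179) = -798691/1776537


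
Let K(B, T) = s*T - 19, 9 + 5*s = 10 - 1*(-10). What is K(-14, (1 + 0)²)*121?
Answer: -10164/5 ≈ -2032.8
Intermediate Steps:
s = 11/5 (s = -9/5 + (10 - 1*(-10))/5 = -9/5 + (10 + 10)/5 = -9/5 + (⅕)*20 = -9/5 + 4 = 11/5 ≈ 2.2000)
K(B, T) = -19 + 11*T/5 (K(B, T) = 11*T/5 - 19 = -19 + 11*T/5)
K(-14, (1 + 0)²)*121 = (-19 + 11*(1 + 0)²/5)*121 = (-19 + (11/5)*1²)*121 = (-19 + (11/5)*1)*121 = (-19 + 11/5)*121 = -84/5*121 = -10164/5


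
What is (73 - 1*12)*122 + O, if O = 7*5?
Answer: 7477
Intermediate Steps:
O = 35
(73 - 1*12)*122 + O = (73 - 1*12)*122 + 35 = (73 - 12)*122 + 35 = 61*122 + 35 = 7442 + 35 = 7477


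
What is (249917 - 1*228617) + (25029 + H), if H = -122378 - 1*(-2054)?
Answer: -73995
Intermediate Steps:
H = -120324 (H = -122378 + 2054 = -120324)
(249917 - 1*228617) + (25029 + H) = (249917 - 1*228617) + (25029 - 120324) = (249917 - 228617) - 95295 = 21300 - 95295 = -73995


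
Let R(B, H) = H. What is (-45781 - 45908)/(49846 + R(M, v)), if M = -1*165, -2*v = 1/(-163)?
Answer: -9963538/5416599 ≈ -1.8394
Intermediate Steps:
v = 1/326 (v = -½/(-163) = -½*(-1/163) = 1/326 ≈ 0.0030675)
M = -165
(-45781 - 45908)/(49846 + R(M, v)) = (-45781 - 45908)/(49846 + 1/326) = -91689/16249797/326 = -91689*326/16249797 = -9963538/5416599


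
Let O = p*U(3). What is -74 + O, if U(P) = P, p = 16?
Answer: -26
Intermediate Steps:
O = 48 (O = 16*3 = 48)
-74 + O = -74 + 48 = -26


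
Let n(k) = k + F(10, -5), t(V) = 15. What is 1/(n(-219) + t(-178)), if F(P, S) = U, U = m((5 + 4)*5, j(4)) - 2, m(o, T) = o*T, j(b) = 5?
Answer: 1/19 ≈ 0.052632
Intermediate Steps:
m(o, T) = T*o
U = 223 (U = 5*((5 + 4)*5) - 2 = 5*(9*5) - 2 = 5*45 - 2 = 225 - 2 = 223)
F(P, S) = 223
n(k) = 223 + k (n(k) = k + 223 = 223 + k)
1/(n(-219) + t(-178)) = 1/((223 - 219) + 15) = 1/(4 + 15) = 1/19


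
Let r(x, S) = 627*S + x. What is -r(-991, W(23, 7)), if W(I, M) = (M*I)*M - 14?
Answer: -696860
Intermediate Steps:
W(I, M) = -14 + I*M² (W(I, M) = (I*M)*M - 14 = I*M² - 14 = -14 + I*M²)
r(x, S) = x + 627*S
-r(-991, W(23, 7)) = -(-991 + 627*(-14 + 23*7²)) = -(-991 + 627*(-14 + 23*49)) = -(-991 + 627*(-14 + 1127)) = -(-991 + 627*1113) = -(-991 + 697851) = -1*696860 = -696860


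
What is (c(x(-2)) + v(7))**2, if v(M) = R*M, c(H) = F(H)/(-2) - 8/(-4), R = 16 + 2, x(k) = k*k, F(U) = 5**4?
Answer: 136161/4 ≈ 34040.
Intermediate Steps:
F(U) = 625
x(k) = k**2
R = 18
c(H) = -621/2 (c(H) = 625/(-2) - 8/(-4) = 625*(-1/2) - 8*(-1/4) = -625/2 + 2 = -621/2)
v(M) = 18*M
(c(x(-2)) + v(7))**2 = (-621/2 + 18*7)**2 = (-621/2 + 126)**2 = (-369/2)**2 = 136161/4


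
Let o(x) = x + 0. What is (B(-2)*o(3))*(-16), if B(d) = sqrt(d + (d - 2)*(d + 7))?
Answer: -48*I*sqrt(22) ≈ -225.14*I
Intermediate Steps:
o(x) = x
B(d) = sqrt(d + (-2 + d)*(7 + d))
(B(-2)*o(3))*(-16) = (sqrt(-14 + (-2)**2 + 6*(-2))*3)*(-16) = (sqrt(-14 + 4 - 12)*3)*(-16) = (sqrt(-22)*3)*(-16) = ((I*sqrt(22))*3)*(-16) = (3*I*sqrt(22))*(-16) = -48*I*sqrt(22)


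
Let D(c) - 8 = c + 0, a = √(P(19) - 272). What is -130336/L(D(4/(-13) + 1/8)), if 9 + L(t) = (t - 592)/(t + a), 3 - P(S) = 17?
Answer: 33880403316/15263627 + 2573533196*I*√286/15263627 ≈ 2219.7 + 2851.4*I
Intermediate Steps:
P(S) = -14 (P(S) = 3 - 1*17 = 3 - 17 = -14)
a = I*√286 (a = √(-14 - 272) = √(-286) = I*√286 ≈ 16.912*I)
D(c) = 8 + c (D(c) = 8 + (c + 0) = 8 + c)
L(t) = -9 + (-592 + t)/(t + I*√286) (L(t) = -9 + (t - 592)/(t + I*√286) = -9 + (-592 + t)/(t + I*√286))
-130336/L(D(4/(-13) + 1/8)) = -130336*((8 + (4/(-13) + 1/8)) + I*√286)/(-592 - 8*(8 + (4/(-13) + 1/8)) - 9*I*√286) = -130336*((8 + (4*(-1/13) + 1*(⅛))) + I*√286)/(-592 - 8*(8 + (4*(-1/13) + 1*(⅛))) - 9*I*√286) = -130336*((8 + (-4/13 + ⅛)) + I*√286)/(-592 - 8*(8 + (-4/13 + ⅛)) - 9*I*√286) = -130336*((8 - 19/104) + I*√286)/(-592 - 8*(8 - 19/104) - 9*I*√286) = -130336*(813/104 + I*√286)/(-592 - 8*813/104 - 9*I*√286) = -130336*(813/104 + I*√286)/(-592 - 813/13 - 9*I*√286) = -130336*(813/104 + I*√286)/(-8509/13 - 9*I*√286)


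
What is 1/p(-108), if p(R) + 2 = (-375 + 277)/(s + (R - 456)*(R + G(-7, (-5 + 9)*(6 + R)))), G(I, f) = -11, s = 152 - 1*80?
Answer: -33594/67237 ≈ -0.49964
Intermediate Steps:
s = 72 (s = 152 - 80 = 72)
p(R) = -2 - 98/(72 + (-456 + R)*(-11 + R)) (p(R) = -2 + (-375 + 277)/(72 + (R - 456)*(R - 11)) = -2 - 98/(72 + (-456 + R)*(-11 + R)))
1/p(-108) = 1/(2*(-5137 - 1*(-108)² + 467*(-108))/(5088 + (-108)² - 467*(-108))) = 1/(2*(-5137 - 1*11664 - 50436)/(5088 + 11664 + 50436)) = 1/(2*(-5137 - 11664 - 50436)/67188) = 1/(2*(1/67188)*(-67237)) = 1/(-67237/33594) = -33594/67237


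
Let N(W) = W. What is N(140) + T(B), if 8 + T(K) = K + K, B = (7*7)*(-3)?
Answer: -162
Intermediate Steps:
B = -147 (B = 49*(-3) = -147)
T(K) = -8 + 2*K (T(K) = -8 + (K + K) = -8 + 2*K)
N(140) + T(B) = 140 + (-8 + 2*(-147)) = 140 + (-8 - 294) = 140 - 302 = -162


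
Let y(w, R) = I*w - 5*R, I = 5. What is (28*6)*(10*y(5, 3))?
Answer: 16800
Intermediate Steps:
y(w, R) = -5*R + 5*w (y(w, R) = 5*w - 5*R = -5*R + 5*w)
(28*6)*(10*y(5, 3)) = (28*6)*(10*(-5*3 + 5*5)) = 168*(10*(-15 + 25)) = 168*(10*10) = 168*100 = 16800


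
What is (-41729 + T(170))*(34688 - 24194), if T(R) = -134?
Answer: -439310322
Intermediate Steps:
(-41729 + T(170))*(34688 - 24194) = (-41729 - 134)*(34688 - 24194) = -41863*10494 = -439310322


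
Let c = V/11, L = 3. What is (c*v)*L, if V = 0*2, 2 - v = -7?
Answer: 0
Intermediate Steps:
v = 9 (v = 2 - 1*(-7) = 2 + 7 = 9)
V = 0
c = 0 (c = 0/11 = 0*(1/11) = 0)
(c*v)*L = (0*9)*3 = 0*3 = 0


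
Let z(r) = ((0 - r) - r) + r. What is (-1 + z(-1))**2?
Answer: 0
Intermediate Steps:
z(r) = -r (z(r) = (-r - r) + r = -2*r + r = -r)
(-1 + z(-1))**2 = (-1 - 1*(-1))**2 = (-1 + 1)**2 = 0**2 = 0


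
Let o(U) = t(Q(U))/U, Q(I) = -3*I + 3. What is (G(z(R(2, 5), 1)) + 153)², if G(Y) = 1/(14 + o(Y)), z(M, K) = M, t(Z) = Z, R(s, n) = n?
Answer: 78836641/3364 ≈ 23435.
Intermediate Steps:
Q(I) = 3 - 3*I
o(U) = (3 - 3*U)/U
G(Y) = 1/(11 + 3/Y) (G(Y) = 1/(14 + (-3 + 3/Y)) = 1/(11 + 3/Y))
(G(z(R(2, 5), 1)) + 153)² = (5/(3 + 11*5) + 153)² = (5/(3 + 55) + 153)² = (5/58 + 153)² = (8879/58)² = 78836641/3364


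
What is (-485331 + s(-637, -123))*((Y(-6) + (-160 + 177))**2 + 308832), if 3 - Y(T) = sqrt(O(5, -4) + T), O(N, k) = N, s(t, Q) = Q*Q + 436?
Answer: -145266209946 + 18790640*I ≈ -1.4527e+11 + 1.8791e+7*I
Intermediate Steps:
s(t, Q) = 436 + Q**2 (s(t, Q) = Q**2 + 436 = 436 + Q**2)
Y(T) = 3 - sqrt(5 + T)
(-485331 + s(-637, -123))*((Y(-6) + (-160 + 177))**2 + 308832) = (-485331 + (436 + (-123)**2))*(((3 - sqrt(5 - 6)) + (-160 + 177))**2 + 308832) = (-485331 + (436 + 15129))*(((3 - sqrt(-1)) + 17)**2 + 308832) = (-485331 + 15565)*(((3 - I) + 17)**2 + 308832) = -469766*((20 - I)**2 + 308832) = -469766*(308832 + (20 - I)**2) = -145078773312 - 469766*(20 - I)**2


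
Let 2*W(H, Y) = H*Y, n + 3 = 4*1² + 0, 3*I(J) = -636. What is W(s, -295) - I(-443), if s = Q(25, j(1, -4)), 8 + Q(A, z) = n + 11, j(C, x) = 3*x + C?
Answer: -378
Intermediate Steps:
j(C, x) = C + 3*x
I(J) = -212 (I(J) = (⅓)*(-636) = -212)
n = 1 (n = -3 + (4*1² + 0) = -3 + (4*1 + 0) = -3 + (4 + 0) = -3 + 4 = 1)
Q(A, z) = 4 (Q(A, z) = -8 + (1 + 11) = -8 + 12 = 4)
s = 4
W(H, Y) = H*Y/2 (W(H, Y) = (H*Y)/2 = H*Y/2)
W(s, -295) - I(-443) = (½)*4*(-295) - 1*(-212) = -590 + 212 = -378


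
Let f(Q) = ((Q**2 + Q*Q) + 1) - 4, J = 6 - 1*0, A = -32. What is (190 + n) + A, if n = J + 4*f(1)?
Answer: 160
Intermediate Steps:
J = 6 (J = 6 + 0 = 6)
f(Q) = -3 + 2*Q**2 (f(Q) = ((Q**2 + Q**2) + 1) - 4 = (2*Q**2 + 1) - 4 = (1 + 2*Q**2) - 4 = -3 + 2*Q**2)
n = 2 (n = 6 + 4*(-3 + 2*1**2) = 6 + 4*(-3 + 2*1) = 6 + 4*(-3 + 2) = 6 + 4*(-1) = 6 - 4 = 2)
(190 + n) + A = (190 + 2) - 32 = 192 - 32 = 160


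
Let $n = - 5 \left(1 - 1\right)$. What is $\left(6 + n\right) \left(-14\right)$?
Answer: $-84$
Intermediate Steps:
$n = 0$ ($n = \left(-5\right) 0 = 0$)
$\left(6 + n\right) \left(-14\right) = \left(6 + 0\right) \left(-14\right) = 6 \left(-14\right) = -84$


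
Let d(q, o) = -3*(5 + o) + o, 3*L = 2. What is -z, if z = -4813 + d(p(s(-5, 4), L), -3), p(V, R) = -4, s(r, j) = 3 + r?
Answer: 4822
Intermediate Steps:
L = 2/3 (L = (1/3)*2 = 2/3 ≈ 0.66667)
d(q, o) = -15 - 2*o (d(q, o) = (-15 - 3*o) + o = -15 - 2*o)
z = -4822 (z = -4813 + (-15 - 2*(-3)) = -4813 + (-15 + 6) = -4813 - 9 = -4822)
-z = -1*(-4822) = 4822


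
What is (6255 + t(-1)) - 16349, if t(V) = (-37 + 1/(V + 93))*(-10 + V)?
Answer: -891215/92 ≈ -9687.1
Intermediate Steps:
t(V) = (-37 + 1/(93 + V))*(-10 + V)
(6255 + t(-1)) - 16349 = (6255 + (34400 - 3070*(-1) - 37*(-1)²)/(93 - 1)) - 16349 = (6255 + (34400 + 3070 - 37*1)/92) - 16349 = (6255 + (34400 + 3070 - 37)/92) - 16349 = (6255 + (1/92)*37433) - 16349 = (6255 + 37433/92) - 16349 = 612893/92 - 16349 = -891215/92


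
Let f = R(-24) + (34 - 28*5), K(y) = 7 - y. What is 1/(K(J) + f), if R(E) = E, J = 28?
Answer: -1/151 ≈ -0.0066225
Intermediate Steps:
f = -130 (f = -24 + (34 - 28*5) = -24 + (34 - 140) = -24 - 106 = -130)
1/(K(J) + f) = 1/((7 - 1*28) - 130) = 1/((7 - 28) - 130) = 1/(-21 - 130) = 1/(-151) = -1/151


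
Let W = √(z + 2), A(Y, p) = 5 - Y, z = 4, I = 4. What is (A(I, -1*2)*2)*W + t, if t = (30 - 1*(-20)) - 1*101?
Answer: -51 + 2*√6 ≈ -46.101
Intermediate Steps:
W = √6 (W = √(4 + 2) = √6 ≈ 2.4495)
t = -51 (t = (30 + 20) - 101 = 50 - 101 = -51)
(A(I, -1*2)*2)*W + t = ((5 - 1*4)*2)*√6 - 51 = ((5 - 4)*2)*√6 - 51 = (1*2)*√6 - 51 = 2*√6 - 51 = -51 + 2*√6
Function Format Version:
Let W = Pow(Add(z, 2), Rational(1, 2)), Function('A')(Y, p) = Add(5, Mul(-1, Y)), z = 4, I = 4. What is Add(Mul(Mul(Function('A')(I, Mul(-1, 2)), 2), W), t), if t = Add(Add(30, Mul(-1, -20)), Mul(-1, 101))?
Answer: Add(-51, Mul(2, Pow(6, Rational(1, 2)))) ≈ -46.101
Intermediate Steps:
W = Pow(6, Rational(1, 2)) (W = Pow(Add(4, 2), Rational(1, 2)) = Pow(6, Rational(1, 2)) ≈ 2.4495)
t = -51 (t = Add(Add(30, 20), -101) = Add(50, -101) = -51)
Add(Mul(Mul(Function('A')(I, Mul(-1, 2)), 2), W), t) = Add(Mul(Mul(Add(5, Mul(-1, 4)), 2), Pow(6, Rational(1, 2))), -51) = Add(Mul(Mul(Add(5, -4), 2), Pow(6, Rational(1, 2))), -51) = Add(Mul(Mul(1, 2), Pow(6, Rational(1, 2))), -51) = Add(Mul(2, Pow(6, Rational(1, 2))), -51) = Add(-51, Mul(2, Pow(6, Rational(1, 2))))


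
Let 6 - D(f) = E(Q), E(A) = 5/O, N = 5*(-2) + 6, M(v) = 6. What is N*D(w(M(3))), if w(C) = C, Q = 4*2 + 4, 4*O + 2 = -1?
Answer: -152/3 ≈ -50.667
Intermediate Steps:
O = -3/4 (O = -1/2 + (1/4)*(-1) = -1/2 - 1/4 = -3/4 ≈ -0.75000)
Q = 12 (Q = 8 + 4 = 12)
N = -4 (N = -10 + 6 = -4)
E(A) = -20/3 (E(A) = 5/(-3/4) = 5*(-4/3) = -20/3)
D(f) = 38/3 (D(f) = 6 - 1*(-20/3) = 6 + 20/3 = 38/3)
N*D(w(M(3))) = -4*38/3 = -152/3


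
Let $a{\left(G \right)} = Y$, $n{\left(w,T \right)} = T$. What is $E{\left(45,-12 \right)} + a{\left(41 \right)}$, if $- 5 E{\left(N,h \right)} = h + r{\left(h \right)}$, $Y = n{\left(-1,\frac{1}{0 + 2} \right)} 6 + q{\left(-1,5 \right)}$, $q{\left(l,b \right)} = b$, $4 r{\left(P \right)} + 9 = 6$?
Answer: $\frac{211}{20} \approx 10.55$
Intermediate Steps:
$r{\left(P \right)} = - \frac{3}{4}$ ($r{\left(P \right)} = - \frac{9}{4} + \frac{1}{4} \cdot 6 = - \frac{9}{4} + \frac{3}{2} = - \frac{3}{4}$)
$Y = 8$ ($Y = \frac{1}{0 + 2} \cdot 6 + 5 = \frac{1}{2} \cdot 6 + 5 = 3 + 5 = 8$)
$a{\left(G \right)} = 8$
$E{\left(N,h \right)} = \frac{3}{20} - \frac{h}{5}$ ($E{\left(N,h \right)} = - \frac{h - \frac{3}{4}}{5} = - \frac{- \frac{3}{4} + h}{5} = \frac{3}{20} - \frac{h}{5}$)
$E{\left(45,-12 \right)} + a{\left(41 \right)} = \left(\frac{3}{20} - - \frac{12}{5}\right) + 8 = \left(\frac{3}{20} + \frac{12}{5}\right) + 8 = \frac{51}{20} + 8 = \frac{211}{20}$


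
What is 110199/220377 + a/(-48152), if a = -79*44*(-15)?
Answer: -515346211/884299442 ≈ -0.58277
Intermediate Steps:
a = 52140 (a = -3476*(-15) = 52140)
110199/220377 + a/(-48152) = 110199/220377 + 52140/(-48152) = 110199*(1/220377) + 52140*(-1/48152) = 36733/73459 - 13035/12038 = -515346211/884299442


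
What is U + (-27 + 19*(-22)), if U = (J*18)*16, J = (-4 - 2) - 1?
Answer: -2461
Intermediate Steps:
J = -7 (J = -6 - 1 = -7)
U = -2016 (U = -7*18*16 = -126*16 = -2016)
U + (-27 + 19*(-22)) = -2016 + (-27 + 19*(-22)) = -2016 + (-27 - 418) = -2016 - 445 = -2461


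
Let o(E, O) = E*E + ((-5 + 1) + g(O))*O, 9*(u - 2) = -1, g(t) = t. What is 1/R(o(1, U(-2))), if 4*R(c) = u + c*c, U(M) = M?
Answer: 18/769 ≈ 0.023407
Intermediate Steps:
u = 17/9 (u = 2 + (⅑)*(-1) = 2 - ⅑ = 17/9 ≈ 1.8889)
o(E, O) = E² + O*(-4 + O) (o(E, O) = E*E + ((-5 + 1) + O)*O = E² + (-4 + O)*O = E² + O*(-4 + O))
R(c) = 17/36 + c²/4 (R(c) = (17/9 + c*c)/4 = (17/9 + c²)/4 = 17/36 + c²/4)
1/R(o(1, U(-2))) = 1/(17/36 + (1² + (-2)² - 4*(-2))²/4) = 1/(17/36 + (1 + 4 + 8)²/4) = 1/(17/36 + (¼)*13²) = 1/(17/36 + (¼)*169) = 1/(17/36 + 169/4) = 1/(769/18) = 18/769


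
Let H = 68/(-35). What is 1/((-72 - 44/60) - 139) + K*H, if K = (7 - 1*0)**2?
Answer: -1511851/15880 ≈ -95.205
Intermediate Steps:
K = 49 (K = (7 + 0)**2 = 7**2 = 49)
H = -68/35 (H = 68*(-1/35) = -68/35 ≈ -1.9429)
1/((-72 - 44/60) - 139) + K*H = 1/((-72 - 44/60) - 139) + 49*(-68/35) = 1/((-72 - 44*1/60) - 139) - 476/5 = 1/((-72 - 11/15) - 139) - 476/5 = 1/(-1091/15 - 139) - 476/5 = 1/(-3176/15) - 476/5 = -15/3176 - 476/5 = -1511851/15880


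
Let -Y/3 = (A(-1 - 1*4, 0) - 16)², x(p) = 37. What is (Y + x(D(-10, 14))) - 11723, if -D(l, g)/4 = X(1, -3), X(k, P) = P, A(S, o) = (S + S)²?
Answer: -32854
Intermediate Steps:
A(S, o) = 4*S² (A(S, o) = (2*S)² = 4*S²)
D(l, g) = 12 (D(l, g) = -4*(-3) = 12)
Y = -21168 (Y = -3*(4*(-1 - 1*4)² - 16)² = -3*(4*(-1 - 4)² - 16)² = -3*(4*(-5)² - 16)² = -3*(4*25 - 16)² = -3*(100 - 16)² = -3*84² = -3*7056 = -21168)
(Y + x(D(-10, 14))) - 11723 = (-21168 + 37) - 11723 = -21131 - 11723 = -32854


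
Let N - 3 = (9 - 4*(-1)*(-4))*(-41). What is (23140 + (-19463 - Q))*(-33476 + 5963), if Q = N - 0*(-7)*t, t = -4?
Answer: -93186531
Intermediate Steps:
N = 290 (N = 3 + (9 - 4*(-1)*(-4))*(-41) = 3 + (9 + 4*(-4))*(-41) = 3 + (9 - 16)*(-41) = 3 - 7*(-41) = 3 + 287 = 290)
Q = 290 (Q = 290 - 0*(-7)*(-4) = 290 - 0*(-4) = 290 - 1*0 = 290 + 0 = 290)
(23140 + (-19463 - Q))*(-33476 + 5963) = (23140 + (-19463 - 1*290))*(-33476 + 5963) = (23140 + (-19463 - 290))*(-27513) = (23140 - 19753)*(-27513) = 3387*(-27513) = -93186531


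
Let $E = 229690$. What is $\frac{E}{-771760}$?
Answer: $- \frac{22969}{77176} \approx -0.29762$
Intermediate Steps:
$\frac{E}{-771760} = \frac{229690}{-771760} = 229690 \left(- \frac{1}{771760}\right) = - \frac{22969}{77176}$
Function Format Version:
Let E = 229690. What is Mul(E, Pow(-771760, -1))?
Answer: Rational(-22969, 77176) ≈ -0.29762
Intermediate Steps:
Mul(E, Pow(-771760, -1)) = Mul(229690, Pow(-771760, -1)) = Mul(229690, Rational(-1, 771760)) = Rational(-22969, 77176)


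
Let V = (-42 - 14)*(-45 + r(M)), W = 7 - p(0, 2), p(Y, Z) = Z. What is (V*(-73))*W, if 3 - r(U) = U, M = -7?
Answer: -715400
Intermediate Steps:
r(U) = 3 - U
W = 5 (W = 7 - 1*2 = 7 - 2 = 5)
V = 1960 (V = (-42 - 14)*(-45 + (3 - 1*(-7))) = -56*(-45 + (3 + 7)) = -56*(-45 + 10) = -56*(-35) = 1960)
(V*(-73))*W = (1960*(-73))*5 = -143080*5 = -715400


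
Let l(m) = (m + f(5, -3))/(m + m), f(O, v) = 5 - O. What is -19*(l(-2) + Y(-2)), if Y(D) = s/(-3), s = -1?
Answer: -95/6 ≈ -15.833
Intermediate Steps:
Y(D) = 1/3 (Y(D) = -1/(-3) = -1*(-1/3) = 1/3)
l(m) = 1/2 (l(m) = (m + (5 - 1*5))/(m + m) = (m + (5 - 5))/((2*m)) = (m + 0)*(1/(2*m)) = m*(1/(2*m)) = 1/2)
-19*(l(-2) + Y(-2)) = -19*(1/2 + 1/3) = -19*5/6 = -95/6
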